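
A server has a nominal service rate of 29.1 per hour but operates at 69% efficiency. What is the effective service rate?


Effective rate = mu * efficiency = 29.1 * 0.69 = 20.08 per hour

20.08 per hour


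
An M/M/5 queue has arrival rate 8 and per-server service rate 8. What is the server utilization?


rho = lambda/(c*mu) = 8/(5*8) = 0.2

0.2


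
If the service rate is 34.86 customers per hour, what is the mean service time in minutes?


Mean service time = 60/mu = 60/34.86 = 1.72 minutes

1.72 minutes


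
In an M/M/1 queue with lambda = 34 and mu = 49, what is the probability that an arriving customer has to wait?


P(wait) = rho = lambda/mu = 34/49 = 0.6939

0.6939


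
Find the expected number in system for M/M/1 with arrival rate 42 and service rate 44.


rho = 42/44; L = rho/(1-rho) = 21.0

21.0


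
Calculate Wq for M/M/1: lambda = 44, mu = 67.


rho = 44/67; Wq = rho/(mu - lambda) = 0.0286 hours

0.0286 hours


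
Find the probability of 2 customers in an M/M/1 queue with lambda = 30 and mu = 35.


rho = 30/35; P(n) = (1-rho)*rho^n = (1-30/35)*(30/35)^2 = 0.105

0.105


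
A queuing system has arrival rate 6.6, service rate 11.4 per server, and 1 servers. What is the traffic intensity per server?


rho = lambda / (c * mu) = 6.6 / (1 * 11.4) = 0.5789

0.5789


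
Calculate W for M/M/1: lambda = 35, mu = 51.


W = 1/(mu - lambda) = 1/(51 - 35) = 0.0625 hours

0.0625 hours


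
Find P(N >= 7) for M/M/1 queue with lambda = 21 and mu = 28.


P(N >= 7) = rho^7 = (21/28)^7 = 0.1335

0.1335


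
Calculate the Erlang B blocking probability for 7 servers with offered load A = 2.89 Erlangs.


B(N,A) = (A^N/N!) / sum(A^k/k!, k=0..N) with N=7, A=2.89 = 0.0187

0.0187


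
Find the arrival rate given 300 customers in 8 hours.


lambda = total arrivals / time = 300 / 8 = 37.5 per hour

37.5 per hour


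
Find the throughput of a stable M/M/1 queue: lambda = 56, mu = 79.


For a stable queue (lambda < mu), throughput = lambda = 56 per hour

56 per hour


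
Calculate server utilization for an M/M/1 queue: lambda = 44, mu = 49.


rho = lambda/mu = 44/49 = 0.898

0.898


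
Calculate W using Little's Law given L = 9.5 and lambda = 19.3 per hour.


W = L / lambda = 9.5 / 19.3 = 0.4922 hours

0.4922 hours


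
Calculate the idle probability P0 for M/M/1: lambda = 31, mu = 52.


P0 = 1 - rho = 1 - 31/52 = 0.4038

0.4038


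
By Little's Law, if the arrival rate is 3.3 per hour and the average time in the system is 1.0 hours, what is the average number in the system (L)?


L = lambda * W = 3.3 * 1.0 = 3.3

3.3


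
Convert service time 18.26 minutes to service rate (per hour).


mu = 60 / avg_service_time = 60 / 18.26 = 3.29 per hour

3.29 per hour


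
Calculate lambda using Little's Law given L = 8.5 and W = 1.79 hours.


lambda = L / W = 8.5 / 1.79 = 4.75 per hour

4.75 per hour


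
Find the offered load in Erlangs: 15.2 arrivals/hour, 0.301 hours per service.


Offered load a = lambda * E[S] = 15.2 * 0.301 = 4.58 Erlangs

4.58 Erlangs


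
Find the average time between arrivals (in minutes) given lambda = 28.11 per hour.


Mean interarrival time = 60/lambda = 60/28.11 = 2.13 minutes

2.13 minutes


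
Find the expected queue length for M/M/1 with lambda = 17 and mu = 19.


rho = 17/19; Lq = rho^2/(1-rho) = 7.61

7.61


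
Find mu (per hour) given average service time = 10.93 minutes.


mu = 60 / avg_service_time = 60 / 10.93 = 5.49 per hour

5.49 per hour


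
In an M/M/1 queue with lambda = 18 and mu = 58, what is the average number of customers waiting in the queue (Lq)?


rho = 18/58; Lq = rho^2/(1-rho) = 0.14

0.14


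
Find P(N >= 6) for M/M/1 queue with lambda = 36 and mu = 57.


P(N >= 6) = rho^6 = (36/57)^6 = 0.0635

0.0635


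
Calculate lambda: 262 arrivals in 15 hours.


lambda = total arrivals / time = 262 / 15 = 17.47 per hour

17.47 per hour


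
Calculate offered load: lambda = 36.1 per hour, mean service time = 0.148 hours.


Offered load a = lambda * E[S] = 36.1 * 0.148 = 5.34 Erlangs

5.34 Erlangs


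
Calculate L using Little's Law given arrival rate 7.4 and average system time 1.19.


L = lambda * W = 7.4 * 1.19 = 8.81

8.81


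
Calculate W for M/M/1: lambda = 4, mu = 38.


W = 1/(mu - lambda) = 1/(38 - 4) = 0.0294 hours

0.0294 hours


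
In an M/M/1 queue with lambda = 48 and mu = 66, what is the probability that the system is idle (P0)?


P0 = 1 - rho = 1 - 48/66 = 0.2727

0.2727


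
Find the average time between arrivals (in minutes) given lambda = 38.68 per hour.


Mean interarrival time = 60/lambda = 60/38.68 = 1.55 minutes

1.55 minutes


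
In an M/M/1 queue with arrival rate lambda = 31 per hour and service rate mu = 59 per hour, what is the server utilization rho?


rho = lambda/mu = 31/59 = 0.5254

0.5254


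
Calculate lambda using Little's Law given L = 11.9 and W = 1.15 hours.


lambda = L / W = 11.9 / 1.15 = 10.35 per hour

10.35 per hour


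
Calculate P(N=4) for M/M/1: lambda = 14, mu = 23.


rho = 14/23; P(n) = (1-rho)*rho^n = (1-14/23)*(14/23)^4 = 0.0537

0.0537


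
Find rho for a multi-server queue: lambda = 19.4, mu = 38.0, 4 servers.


rho = lambda / (c * mu) = 19.4 / (4 * 38.0) = 0.1276

0.1276


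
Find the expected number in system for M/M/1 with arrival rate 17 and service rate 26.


rho = 17/26; L = rho/(1-rho) = 1.89

1.89


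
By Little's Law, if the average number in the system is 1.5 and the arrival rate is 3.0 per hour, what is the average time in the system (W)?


W = L / lambda = 1.5 / 3.0 = 0.5 hours

0.5 hours


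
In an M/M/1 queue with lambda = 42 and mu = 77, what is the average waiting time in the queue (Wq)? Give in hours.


rho = 42/77; Wq = rho/(mu - lambda) = 0.0156 hours

0.0156 hours


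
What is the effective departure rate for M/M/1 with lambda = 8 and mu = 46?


For a stable queue (lambda < mu), throughput = lambda = 8 per hour

8 per hour


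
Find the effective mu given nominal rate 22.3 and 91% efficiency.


Effective rate = mu * efficiency = 22.3 * 0.91 = 20.29 per hour

20.29 per hour


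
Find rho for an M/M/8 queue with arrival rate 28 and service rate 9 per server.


rho = lambda/(c*mu) = 28/(8*9) = 0.3889

0.3889


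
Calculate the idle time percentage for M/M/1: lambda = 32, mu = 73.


Idle fraction = (1 - rho) * 100 = (1 - 32/73) * 100 = 56.2%

56.2%


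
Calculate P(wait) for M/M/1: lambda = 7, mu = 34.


P(wait) = rho = lambda/mu = 7/34 = 0.2059

0.2059


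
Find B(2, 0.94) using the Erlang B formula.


B(N,A) = (A^N/N!) / sum(A^k/k!, k=0..N) with N=2, A=0.94 = 0.1855

0.1855


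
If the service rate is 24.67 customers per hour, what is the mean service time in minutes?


Mean service time = 60/mu = 60/24.67 = 2.43 minutes

2.43 minutes


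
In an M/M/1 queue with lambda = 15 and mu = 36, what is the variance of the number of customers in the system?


rho = 15/36; Var(N) = rho/(1-rho)^2 = 1.22

1.22


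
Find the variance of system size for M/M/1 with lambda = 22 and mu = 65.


rho = 22/65; Var(N) = rho/(1-rho)^2 = 0.77

0.77


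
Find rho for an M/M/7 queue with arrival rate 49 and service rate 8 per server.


rho = lambda/(c*mu) = 49/(7*8) = 0.875

0.875


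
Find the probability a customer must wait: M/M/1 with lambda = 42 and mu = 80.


P(wait) = rho = lambda/mu = 42/80 = 0.525

0.525


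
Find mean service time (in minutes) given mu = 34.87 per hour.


Mean service time = 60/mu = 60/34.87 = 1.72 minutes

1.72 minutes


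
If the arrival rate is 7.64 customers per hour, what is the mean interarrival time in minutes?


Mean interarrival time = 60/lambda = 60/7.64 = 7.85 minutes

7.85 minutes


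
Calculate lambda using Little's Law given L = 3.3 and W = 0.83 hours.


lambda = L / W = 3.3 / 0.83 = 3.98 per hour

3.98 per hour


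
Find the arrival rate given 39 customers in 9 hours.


lambda = total arrivals / time = 39 / 9 = 4.33 per hour

4.33 per hour


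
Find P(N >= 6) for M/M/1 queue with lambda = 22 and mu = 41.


P(N >= 6) = rho^6 = (22/41)^6 = 0.0239

0.0239


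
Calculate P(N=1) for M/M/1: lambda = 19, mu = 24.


rho = 19/24; P(n) = (1-rho)*rho^n = (1-19/24)*(19/24)^1 = 0.1649

0.1649


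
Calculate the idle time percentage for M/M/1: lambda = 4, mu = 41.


Idle fraction = (1 - rho) * 100 = (1 - 4/41) * 100 = 90.2%

90.2%


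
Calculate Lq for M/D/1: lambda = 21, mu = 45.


M/D/1: Lq = rho^2 / (2*(1-rho)) where rho = 21/45; Lq = 0.2

0.2


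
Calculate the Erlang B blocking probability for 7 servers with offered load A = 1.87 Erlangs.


B(N,A) = (A^N/N!) / sum(A^k/k!, k=0..N) with N=7, A=1.87 = 0.0024

0.0024


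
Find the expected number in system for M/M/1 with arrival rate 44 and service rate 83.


rho = 44/83; L = rho/(1-rho) = 1.13

1.13


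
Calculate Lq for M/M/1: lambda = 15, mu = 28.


rho = 15/28; Lq = rho^2/(1-rho) = 0.62

0.62


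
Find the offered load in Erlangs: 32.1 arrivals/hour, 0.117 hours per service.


Offered load a = lambda * E[S] = 32.1 * 0.117 = 3.76 Erlangs

3.76 Erlangs


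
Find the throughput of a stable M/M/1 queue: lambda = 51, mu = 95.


For a stable queue (lambda < mu), throughput = lambda = 51 per hour

51 per hour


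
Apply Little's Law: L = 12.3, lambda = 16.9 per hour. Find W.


W = L / lambda = 12.3 / 16.9 = 0.7278 hours

0.7278 hours


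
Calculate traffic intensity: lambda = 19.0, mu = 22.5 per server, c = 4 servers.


rho = lambda / (c * mu) = 19.0 / (4 * 22.5) = 0.2111

0.2111


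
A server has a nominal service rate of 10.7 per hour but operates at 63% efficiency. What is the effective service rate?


Effective rate = mu * efficiency = 10.7 * 0.63 = 6.74 per hour

6.74 per hour


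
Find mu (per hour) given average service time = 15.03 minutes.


mu = 60 / avg_service_time = 60 / 15.03 = 3.99 per hour

3.99 per hour


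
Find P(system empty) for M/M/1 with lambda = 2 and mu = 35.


P0 = 1 - rho = 1 - 2/35 = 0.9429

0.9429


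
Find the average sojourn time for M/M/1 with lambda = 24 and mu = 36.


W = 1/(mu - lambda) = 1/(36 - 24) = 0.0833 hours

0.0833 hours


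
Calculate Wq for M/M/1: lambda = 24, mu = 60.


rho = 24/60; Wq = rho/(mu - lambda) = 0.0111 hours

0.0111 hours


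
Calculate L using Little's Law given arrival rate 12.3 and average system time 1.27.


L = lambda * W = 12.3 * 1.27 = 15.62

15.62


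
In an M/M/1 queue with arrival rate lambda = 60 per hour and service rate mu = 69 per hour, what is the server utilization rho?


rho = lambda/mu = 60/69 = 0.8696

0.8696


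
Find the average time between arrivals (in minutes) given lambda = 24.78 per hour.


Mean interarrival time = 60/lambda = 60/24.78 = 2.42 minutes

2.42 minutes


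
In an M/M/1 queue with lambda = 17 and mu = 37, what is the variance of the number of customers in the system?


rho = 17/37; Var(N) = rho/(1-rho)^2 = 1.57

1.57


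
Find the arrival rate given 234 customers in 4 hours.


lambda = total arrivals / time = 234 / 4 = 58.5 per hour

58.5 per hour


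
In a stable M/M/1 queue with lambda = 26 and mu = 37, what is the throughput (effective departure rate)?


For a stable queue (lambda < mu), throughput = lambda = 26 per hour

26 per hour


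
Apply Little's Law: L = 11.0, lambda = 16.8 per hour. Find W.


W = L / lambda = 11.0 / 16.8 = 0.6548 hours

0.6548 hours


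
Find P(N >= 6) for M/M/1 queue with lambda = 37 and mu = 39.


P(N >= 6) = rho^6 = (37/39)^6 = 0.7292

0.7292


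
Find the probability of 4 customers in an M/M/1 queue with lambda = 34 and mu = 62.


rho = 34/62; P(n) = (1-rho)*rho^n = (1-34/62)*(34/62)^4 = 0.0408

0.0408


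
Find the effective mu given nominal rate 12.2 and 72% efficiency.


Effective rate = mu * efficiency = 12.2 * 0.72 = 8.78 per hour

8.78 per hour


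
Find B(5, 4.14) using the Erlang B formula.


B(N,A) = (A^N/N!) / sum(A^k/k!, k=0..N) with N=5, A=4.14 = 0.2115

0.2115


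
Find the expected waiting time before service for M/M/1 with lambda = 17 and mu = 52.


rho = 17/52; Wq = rho/(mu - lambda) = 0.0093 hours

0.0093 hours


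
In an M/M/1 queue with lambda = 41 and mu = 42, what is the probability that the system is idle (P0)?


P0 = 1 - rho = 1 - 41/42 = 0.0238

0.0238


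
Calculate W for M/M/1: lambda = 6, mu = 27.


W = 1/(mu - lambda) = 1/(27 - 6) = 0.0476 hours

0.0476 hours


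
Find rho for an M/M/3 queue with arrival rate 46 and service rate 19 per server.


rho = lambda/(c*mu) = 46/(3*19) = 0.807

0.807


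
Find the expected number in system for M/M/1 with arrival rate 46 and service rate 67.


rho = 46/67; L = rho/(1-rho) = 2.19

2.19


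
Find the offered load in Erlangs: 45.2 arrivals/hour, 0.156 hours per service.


Offered load a = lambda * E[S] = 45.2 * 0.156 = 7.05 Erlangs

7.05 Erlangs


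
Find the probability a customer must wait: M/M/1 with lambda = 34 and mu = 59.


P(wait) = rho = lambda/mu = 34/59 = 0.5763

0.5763


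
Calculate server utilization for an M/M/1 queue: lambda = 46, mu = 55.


rho = lambda/mu = 46/55 = 0.8364

0.8364


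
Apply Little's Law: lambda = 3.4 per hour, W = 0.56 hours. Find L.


L = lambda * W = 3.4 * 0.56 = 1.9

1.9


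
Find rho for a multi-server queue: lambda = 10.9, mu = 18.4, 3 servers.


rho = lambda / (c * mu) = 10.9 / (3 * 18.4) = 0.1975

0.1975


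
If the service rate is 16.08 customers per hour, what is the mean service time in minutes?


Mean service time = 60/mu = 60/16.08 = 3.73 minutes

3.73 minutes


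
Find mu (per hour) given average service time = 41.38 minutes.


mu = 60 / avg_service_time = 60 / 41.38 = 1.45 per hour

1.45 per hour


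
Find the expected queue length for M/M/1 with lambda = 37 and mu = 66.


rho = 37/66; Lq = rho^2/(1-rho) = 0.72

0.72


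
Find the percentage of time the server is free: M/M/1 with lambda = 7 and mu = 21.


Idle fraction = (1 - rho) * 100 = (1 - 7/21) * 100 = 66.7%

66.7%


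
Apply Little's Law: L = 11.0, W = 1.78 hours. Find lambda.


lambda = L / W = 11.0 / 1.78 = 6.18 per hour

6.18 per hour


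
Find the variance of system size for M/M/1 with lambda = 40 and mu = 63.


rho = 40/63; Var(N) = rho/(1-rho)^2 = 4.76

4.76


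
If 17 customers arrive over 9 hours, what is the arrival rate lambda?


lambda = total arrivals / time = 17 / 9 = 1.89 per hour

1.89 per hour


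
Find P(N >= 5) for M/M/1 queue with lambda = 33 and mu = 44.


P(N >= 5) = rho^5 = (33/44)^5 = 0.2373

0.2373


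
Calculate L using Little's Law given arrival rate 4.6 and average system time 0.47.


L = lambda * W = 4.6 * 0.47 = 2.16

2.16


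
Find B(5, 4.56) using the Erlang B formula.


B(N,A) = (A^N/N!) / sum(A^k/k!, k=0..N) with N=5, A=4.56 = 0.2482

0.2482


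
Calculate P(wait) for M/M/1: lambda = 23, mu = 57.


P(wait) = rho = lambda/mu = 23/57 = 0.4035

0.4035


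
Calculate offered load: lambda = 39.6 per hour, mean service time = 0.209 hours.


Offered load a = lambda * E[S] = 39.6 * 0.209 = 8.28 Erlangs

8.28 Erlangs


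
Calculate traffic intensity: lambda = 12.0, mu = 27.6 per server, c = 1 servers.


rho = lambda / (c * mu) = 12.0 / (1 * 27.6) = 0.4348

0.4348


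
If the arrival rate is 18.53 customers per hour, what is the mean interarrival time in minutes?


Mean interarrival time = 60/lambda = 60/18.53 = 3.24 minutes

3.24 minutes


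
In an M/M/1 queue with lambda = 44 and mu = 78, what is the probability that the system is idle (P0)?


P0 = 1 - rho = 1 - 44/78 = 0.4359

0.4359


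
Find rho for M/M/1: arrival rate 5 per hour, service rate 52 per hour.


rho = lambda/mu = 5/52 = 0.0962

0.0962


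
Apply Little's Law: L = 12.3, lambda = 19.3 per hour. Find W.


W = L / lambda = 12.3 / 19.3 = 0.6373 hours

0.6373 hours


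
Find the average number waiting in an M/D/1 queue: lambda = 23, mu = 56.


M/D/1: Lq = rho^2 / (2*(1-rho)) where rho = 23/56; Lq = 0.14

0.14


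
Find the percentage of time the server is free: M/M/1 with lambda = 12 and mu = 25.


Idle fraction = (1 - rho) * 100 = (1 - 12/25) * 100 = 52.0%

52.0%


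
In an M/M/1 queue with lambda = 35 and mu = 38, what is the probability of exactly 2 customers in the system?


rho = 35/38; P(n) = (1-rho)*rho^n = (1-35/38)*(35/38)^2 = 0.067

0.067


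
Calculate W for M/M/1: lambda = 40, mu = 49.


W = 1/(mu - lambda) = 1/(49 - 40) = 0.1111 hours

0.1111 hours


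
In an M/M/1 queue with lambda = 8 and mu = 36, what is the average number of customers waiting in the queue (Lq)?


rho = 8/36; Lq = rho^2/(1-rho) = 0.06

0.06


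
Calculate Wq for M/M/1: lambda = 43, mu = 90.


rho = 43/90; Wq = rho/(mu - lambda) = 0.0102 hours

0.0102 hours


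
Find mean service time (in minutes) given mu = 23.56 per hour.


Mean service time = 60/mu = 60/23.56 = 2.55 minutes

2.55 minutes


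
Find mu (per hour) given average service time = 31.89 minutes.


mu = 60 / avg_service_time = 60 / 31.89 = 1.88 per hour

1.88 per hour


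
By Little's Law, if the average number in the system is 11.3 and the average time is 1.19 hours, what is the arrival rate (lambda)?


lambda = L / W = 11.3 / 1.19 = 9.5 per hour

9.5 per hour


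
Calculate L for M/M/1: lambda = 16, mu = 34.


rho = 16/34; L = rho/(1-rho) = 0.89

0.89


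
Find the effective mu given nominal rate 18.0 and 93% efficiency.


Effective rate = mu * efficiency = 18.0 * 0.93 = 16.74 per hour

16.74 per hour


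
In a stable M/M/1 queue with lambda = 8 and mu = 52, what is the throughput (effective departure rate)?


For a stable queue (lambda < mu), throughput = lambda = 8 per hour

8 per hour


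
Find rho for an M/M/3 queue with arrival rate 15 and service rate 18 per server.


rho = lambda/(c*mu) = 15/(3*18) = 0.2778

0.2778


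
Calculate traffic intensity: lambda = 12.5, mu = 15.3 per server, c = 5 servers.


rho = lambda / (c * mu) = 12.5 / (5 * 15.3) = 0.1634

0.1634


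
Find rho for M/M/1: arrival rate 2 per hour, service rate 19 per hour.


rho = lambda/mu = 2/19 = 0.1053

0.1053


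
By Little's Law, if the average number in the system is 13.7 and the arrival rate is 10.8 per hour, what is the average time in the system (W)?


W = L / lambda = 13.7 / 10.8 = 1.2685 hours

1.2685 hours


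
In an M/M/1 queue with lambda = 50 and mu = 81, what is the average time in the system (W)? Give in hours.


W = 1/(mu - lambda) = 1/(81 - 50) = 0.0323 hours

0.0323 hours


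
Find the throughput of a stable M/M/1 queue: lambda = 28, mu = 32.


For a stable queue (lambda < mu), throughput = lambda = 28 per hour

28 per hour


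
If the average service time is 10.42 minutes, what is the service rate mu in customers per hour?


mu = 60 / avg_service_time = 60 / 10.42 = 5.76 per hour

5.76 per hour


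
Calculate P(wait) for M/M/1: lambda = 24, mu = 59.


P(wait) = rho = lambda/mu = 24/59 = 0.4068

0.4068


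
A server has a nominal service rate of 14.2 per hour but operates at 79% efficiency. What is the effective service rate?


Effective rate = mu * efficiency = 14.2 * 0.79 = 11.22 per hour

11.22 per hour


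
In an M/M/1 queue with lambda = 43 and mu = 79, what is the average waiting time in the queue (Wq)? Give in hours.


rho = 43/79; Wq = rho/(mu - lambda) = 0.0151 hours

0.0151 hours


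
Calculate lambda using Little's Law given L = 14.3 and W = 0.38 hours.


lambda = L / W = 14.3 / 0.38 = 37.63 per hour

37.63 per hour


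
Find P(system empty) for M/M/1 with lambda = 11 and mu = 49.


P0 = 1 - rho = 1 - 11/49 = 0.7755

0.7755


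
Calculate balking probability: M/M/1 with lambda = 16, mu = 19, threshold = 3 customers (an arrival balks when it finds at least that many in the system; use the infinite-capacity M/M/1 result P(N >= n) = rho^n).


P(N >= 3) = rho^3 = (16/19)^3 = 0.5972

0.5972


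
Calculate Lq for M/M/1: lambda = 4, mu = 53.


rho = 4/53; Lq = rho^2/(1-rho) = 0.01

0.01


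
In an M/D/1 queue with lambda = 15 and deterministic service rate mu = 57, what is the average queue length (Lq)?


M/D/1: Lq = rho^2 / (2*(1-rho)) where rho = 15/57; Lq = 0.05

0.05


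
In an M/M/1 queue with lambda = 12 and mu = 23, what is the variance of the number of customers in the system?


rho = 12/23; Var(N) = rho/(1-rho)^2 = 2.28

2.28


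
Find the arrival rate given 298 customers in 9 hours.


lambda = total arrivals / time = 298 / 9 = 33.11 per hour

33.11 per hour


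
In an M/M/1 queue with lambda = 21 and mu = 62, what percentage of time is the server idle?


Idle fraction = (1 - rho) * 100 = (1 - 21/62) * 100 = 66.1%

66.1%


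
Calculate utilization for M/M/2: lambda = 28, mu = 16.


rho = lambda/(c*mu) = 28/(2*16) = 0.875

0.875


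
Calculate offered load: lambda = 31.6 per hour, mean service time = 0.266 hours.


Offered load a = lambda * E[S] = 31.6 * 0.266 = 8.41 Erlangs

8.41 Erlangs


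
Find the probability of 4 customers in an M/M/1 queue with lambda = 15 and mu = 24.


rho = 15/24; P(n) = (1-rho)*rho^n = (1-15/24)*(15/24)^4 = 0.0572

0.0572


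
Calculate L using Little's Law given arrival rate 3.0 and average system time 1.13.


L = lambda * W = 3.0 * 1.13 = 3.39

3.39


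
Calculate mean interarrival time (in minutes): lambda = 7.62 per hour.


Mean interarrival time = 60/lambda = 60/7.62 = 7.87 minutes

7.87 minutes


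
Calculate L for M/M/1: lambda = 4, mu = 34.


rho = 4/34; L = rho/(1-rho) = 0.13

0.13


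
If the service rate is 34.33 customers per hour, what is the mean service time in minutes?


Mean service time = 60/mu = 60/34.33 = 1.75 minutes

1.75 minutes


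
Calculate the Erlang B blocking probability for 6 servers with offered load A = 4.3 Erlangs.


B(N,A) = (A^N/N!) / sum(A^k/k!, k=0..N) with N=6, A=4.3 = 0.1392

0.1392


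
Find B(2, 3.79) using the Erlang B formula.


B(N,A) = (A^N/N!) / sum(A^k/k!, k=0..N) with N=2, A=3.79 = 0.5999

0.5999


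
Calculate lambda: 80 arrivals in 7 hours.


lambda = total arrivals / time = 80 / 7 = 11.43 per hour

11.43 per hour


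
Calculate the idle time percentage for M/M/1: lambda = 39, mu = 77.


Idle fraction = (1 - rho) * 100 = (1 - 39/77) * 100 = 49.4%

49.4%


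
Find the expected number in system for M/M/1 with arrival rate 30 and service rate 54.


rho = 30/54; L = rho/(1-rho) = 1.25

1.25


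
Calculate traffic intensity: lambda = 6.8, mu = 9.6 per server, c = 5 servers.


rho = lambda / (c * mu) = 6.8 / (5 * 9.6) = 0.1417

0.1417


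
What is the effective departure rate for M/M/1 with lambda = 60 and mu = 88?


For a stable queue (lambda < mu), throughput = lambda = 60 per hour

60 per hour


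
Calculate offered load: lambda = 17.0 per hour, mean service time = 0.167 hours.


Offered load a = lambda * E[S] = 17.0 * 0.167 = 2.84 Erlangs

2.84 Erlangs


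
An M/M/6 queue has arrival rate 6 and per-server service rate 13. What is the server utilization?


rho = lambda/(c*mu) = 6/(6*13) = 0.0769

0.0769


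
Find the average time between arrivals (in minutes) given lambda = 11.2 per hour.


Mean interarrival time = 60/lambda = 60/11.2 = 5.36 minutes

5.36 minutes


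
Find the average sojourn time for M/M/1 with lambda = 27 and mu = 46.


W = 1/(mu - lambda) = 1/(46 - 27) = 0.0526 hours

0.0526 hours


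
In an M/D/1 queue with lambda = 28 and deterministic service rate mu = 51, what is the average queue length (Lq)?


M/D/1: Lq = rho^2 / (2*(1-rho)) where rho = 28/51; Lq = 0.33

0.33


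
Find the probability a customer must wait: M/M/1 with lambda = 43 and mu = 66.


P(wait) = rho = lambda/mu = 43/66 = 0.6515

0.6515


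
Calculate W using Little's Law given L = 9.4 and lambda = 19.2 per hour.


W = L / lambda = 9.4 / 19.2 = 0.4896 hours

0.4896 hours


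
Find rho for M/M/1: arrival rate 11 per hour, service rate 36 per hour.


rho = lambda/mu = 11/36 = 0.3056

0.3056


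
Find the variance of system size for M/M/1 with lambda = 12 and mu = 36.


rho = 12/36; Var(N) = rho/(1-rho)^2 = 0.75

0.75


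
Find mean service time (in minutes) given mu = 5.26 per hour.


Mean service time = 60/mu = 60/5.26 = 11.41 minutes

11.41 minutes


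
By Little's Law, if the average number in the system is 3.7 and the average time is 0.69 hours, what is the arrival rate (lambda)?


lambda = L / W = 3.7 / 0.69 = 5.36 per hour

5.36 per hour


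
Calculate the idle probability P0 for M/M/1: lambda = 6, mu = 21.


P0 = 1 - rho = 1 - 6/21 = 0.7143

0.7143


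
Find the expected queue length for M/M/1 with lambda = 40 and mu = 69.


rho = 40/69; Lq = rho^2/(1-rho) = 0.8

0.8


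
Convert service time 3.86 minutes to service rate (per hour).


mu = 60 / avg_service_time = 60 / 3.86 = 15.54 per hour

15.54 per hour


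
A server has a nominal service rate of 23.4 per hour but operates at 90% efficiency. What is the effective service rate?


Effective rate = mu * efficiency = 23.4 * 0.9 = 21.06 per hour

21.06 per hour


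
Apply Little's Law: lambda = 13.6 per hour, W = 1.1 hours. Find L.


L = lambda * W = 13.6 * 1.1 = 14.96

14.96


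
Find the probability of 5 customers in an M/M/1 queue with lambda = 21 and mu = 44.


rho = 21/44; P(n) = (1-rho)*rho^n = (1-21/44)*(21/44)^5 = 0.0129

0.0129


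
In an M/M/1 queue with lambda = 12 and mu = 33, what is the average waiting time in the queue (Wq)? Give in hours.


rho = 12/33; Wq = rho/(mu - lambda) = 0.0173 hours

0.0173 hours


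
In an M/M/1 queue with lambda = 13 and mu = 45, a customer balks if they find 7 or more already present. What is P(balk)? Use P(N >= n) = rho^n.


P(N >= 7) = rho^7 = (13/45)^7 = 0.0002

0.0002


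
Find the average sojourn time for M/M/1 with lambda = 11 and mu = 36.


W = 1/(mu - lambda) = 1/(36 - 11) = 0.04 hours

0.04 hours


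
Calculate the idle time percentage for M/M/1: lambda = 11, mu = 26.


Idle fraction = (1 - rho) * 100 = (1 - 11/26) * 100 = 57.7%

57.7%


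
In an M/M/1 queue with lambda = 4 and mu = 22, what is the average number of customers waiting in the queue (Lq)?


rho = 4/22; Lq = rho^2/(1-rho) = 0.04

0.04


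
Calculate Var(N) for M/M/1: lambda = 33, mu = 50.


rho = 33/50; Var(N) = rho/(1-rho)^2 = 5.71

5.71


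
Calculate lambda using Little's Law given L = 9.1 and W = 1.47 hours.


lambda = L / W = 9.1 / 1.47 = 6.19 per hour

6.19 per hour


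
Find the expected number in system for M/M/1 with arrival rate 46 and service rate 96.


rho = 46/96; L = rho/(1-rho) = 0.92

0.92


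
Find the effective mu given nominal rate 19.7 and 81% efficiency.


Effective rate = mu * efficiency = 19.7 * 0.81 = 15.96 per hour

15.96 per hour


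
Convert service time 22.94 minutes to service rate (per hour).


mu = 60 / avg_service_time = 60 / 22.94 = 2.62 per hour

2.62 per hour


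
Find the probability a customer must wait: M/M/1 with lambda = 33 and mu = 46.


P(wait) = rho = lambda/mu = 33/46 = 0.7174

0.7174


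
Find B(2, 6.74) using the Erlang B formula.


B(N,A) = (A^N/N!) / sum(A^k/k!, k=0..N) with N=2, A=6.74 = 0.7458

0.7458


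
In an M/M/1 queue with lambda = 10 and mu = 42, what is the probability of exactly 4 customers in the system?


rho = 10/42; P(n) = (1-rho)*rho^n = (1-10/42)*(10/42)^4 = 0.0024

0.0024


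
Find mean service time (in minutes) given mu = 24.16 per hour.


Mean service time = 60/mu = 60/24.16 = 2.48 minutes

2.48 minutes


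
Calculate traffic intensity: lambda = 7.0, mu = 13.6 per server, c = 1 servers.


rho = lambda / (c * mu) = 7.0 / (1 * 13.6) = 0.5147

0.5147


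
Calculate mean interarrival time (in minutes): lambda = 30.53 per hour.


Mean interarrival time = 60/lambda = 60/30.53 = 1.97 minutes

1.97 minutes


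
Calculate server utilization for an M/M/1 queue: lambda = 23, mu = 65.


rho = lambda/mu = 23/65 = 0.3538

0.3538


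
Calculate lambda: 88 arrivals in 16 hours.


lambda = total arrivals / time = 88 / 16 = 5.5 per hour

5.5 per hour


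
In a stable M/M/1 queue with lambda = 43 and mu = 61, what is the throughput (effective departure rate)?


For a stable queue (lambda < mu), throughput = lambda = 43 per hour

43 per hour


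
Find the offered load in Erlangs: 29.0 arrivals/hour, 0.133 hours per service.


Offered load a = lambda * E[S] = 29.0 * 0.133 = 3.86 Erlangs

3.86 Erlangs


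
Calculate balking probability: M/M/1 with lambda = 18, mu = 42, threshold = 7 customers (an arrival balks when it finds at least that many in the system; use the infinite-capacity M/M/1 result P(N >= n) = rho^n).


P(N >= 7) = rho^7 = (18/42)^7 = 0.0027

0.0027


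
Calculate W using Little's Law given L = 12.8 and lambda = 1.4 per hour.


W = L / lambda = 12.8 / 1.4 = 9.1429 hours

9.1429 hours


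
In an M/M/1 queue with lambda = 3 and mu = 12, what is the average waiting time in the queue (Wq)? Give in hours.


rho = 3/12; Wq = rho/(mu - lambda) = 0.0278 hours

0.0278 hours


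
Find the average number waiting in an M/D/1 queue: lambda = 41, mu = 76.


M/D/1: Lq = rho^2 / (2*(1-rho)) where rho = 41/76; Lq = 0.32

0.32


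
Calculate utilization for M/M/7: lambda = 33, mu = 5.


rho = lambda/(c*mu) = 33/(7*5) = 0.9429

0.9429


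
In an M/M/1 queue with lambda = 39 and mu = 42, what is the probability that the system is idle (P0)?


P0 = 1 - rho = 1 - 39/42 = 0.0714

0.0714


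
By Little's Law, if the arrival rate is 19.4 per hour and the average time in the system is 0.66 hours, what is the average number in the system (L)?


L = lambda * W = 19.4 * 0.66 = 12.8

12.8


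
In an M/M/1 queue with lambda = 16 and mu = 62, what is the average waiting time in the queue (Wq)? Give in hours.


rho = 16/62; Wq = rho/(mu - lambda) = 0.0056 hours

0.0056 hours


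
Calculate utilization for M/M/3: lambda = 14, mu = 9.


rho = lambda/(c*mu) = 14/(3*9) = 0.5185

0.5185


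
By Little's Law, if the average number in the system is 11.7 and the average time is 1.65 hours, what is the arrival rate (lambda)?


lambda = L / W = 11.7 / 1.65 = 7.09 per hour

7.09 per hour


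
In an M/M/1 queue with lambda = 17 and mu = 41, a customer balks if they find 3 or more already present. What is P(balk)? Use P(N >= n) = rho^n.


P(N >= 3) = rho^3 = (17/41)^3 = 0.0713

0.0713


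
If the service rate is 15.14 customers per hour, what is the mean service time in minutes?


Mean service time = 60/mu = 60/15.14 = 3.96 minutes

3.96 minutes


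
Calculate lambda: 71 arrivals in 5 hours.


lambda = total arrivals / time = 71 / 5 = 14.2 per hour

14.2 per hour


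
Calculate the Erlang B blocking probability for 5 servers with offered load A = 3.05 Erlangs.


B(N,A) = (A^N/N!) / sum(A^k/k!, k=0..N) with N=5, A=3.05 = 0.1143

0.1143


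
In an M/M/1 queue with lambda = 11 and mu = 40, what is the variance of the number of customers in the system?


rho = 11/40; Var(N) = rho/(1-rho)^2 = 0.52

0.52


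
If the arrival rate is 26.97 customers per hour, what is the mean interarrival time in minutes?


Mean interarrival time = 60/lambda = 60/26.97 = 2.22 minutes

2.22 minutes


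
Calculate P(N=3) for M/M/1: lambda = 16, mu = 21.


rho = 16/21; P(n) = (1-rho)*rho^n = (1-16/21)*(16/21)^3 = 0.1053

0.1053


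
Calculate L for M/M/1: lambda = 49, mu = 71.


rho = 49/71; L = rho/(1-rho) = 2.23

2.23


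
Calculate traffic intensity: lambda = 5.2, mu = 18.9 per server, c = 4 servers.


rho = lambda / (c * mu) = 5.2 / (4 * 18.9) = 0.0688

0.0688


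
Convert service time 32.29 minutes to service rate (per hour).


mu = 60 / avg_service_time = 60 / 32.29 = 1.86 per hour

1.86 per hour


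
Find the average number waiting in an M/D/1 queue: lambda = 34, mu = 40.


M/D/1: Lq = rho^2 / (2*(1-rho)) where rho = 34/40; Lq = 2.41

2.41


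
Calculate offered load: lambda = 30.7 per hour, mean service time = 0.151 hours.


Offered load a = lambda * E[S] = 30.7 * 0.151 = 4.64 Erlangs

4.64 Erlangs


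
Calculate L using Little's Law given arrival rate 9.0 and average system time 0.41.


L = lambda * W = 9.0 * 0.41 = 3.69

3.69


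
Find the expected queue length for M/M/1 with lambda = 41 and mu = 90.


rho = 41/90; Lq = rho^2/(1-rho) = 0.38

0.38


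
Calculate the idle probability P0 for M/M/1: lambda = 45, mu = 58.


P0 = 1 - rho = 1 - 45/58 = 0.2241

0.2241


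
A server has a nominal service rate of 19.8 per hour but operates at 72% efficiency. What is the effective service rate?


Effective rate = mu * efficiency = 19.8 * 0.72 = 14.26 per hour

14.26 per hour


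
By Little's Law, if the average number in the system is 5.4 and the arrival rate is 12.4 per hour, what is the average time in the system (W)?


W = L / lambda = 5.4 / 12.4 = 0.4355 hours

0.4355 hours


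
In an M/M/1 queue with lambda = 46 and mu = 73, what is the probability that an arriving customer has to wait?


P(wait) = rho = lambda/mu = 46/73 = 0.6301

0.6301


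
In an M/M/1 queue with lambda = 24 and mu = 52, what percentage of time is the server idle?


Idle fraction = (1 - rho) * 100 = (1 - 24/52) * 100 = 53.8%

53.8%


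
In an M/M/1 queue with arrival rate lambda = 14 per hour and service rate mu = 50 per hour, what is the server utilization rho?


rho = lambda/mu = 14/50 = 0.28

0.28


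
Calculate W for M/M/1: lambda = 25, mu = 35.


W = 1/(mu - lambda) = 1/(35 - 25) = 0.1 hours

0.1 hours


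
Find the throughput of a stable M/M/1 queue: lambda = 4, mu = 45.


For a stable queue (lambda < mu), throughput = lambda = 4 per hour

4 per hour


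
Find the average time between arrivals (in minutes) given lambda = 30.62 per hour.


Mean interarrival time = 60/lambda = 60/30.62 = 1.96 minutes

1.96 minutes


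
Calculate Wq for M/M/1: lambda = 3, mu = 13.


rho = 3/13; Wq = rho/(mu - lambda) = 0.0231 hours

0.0231 hours


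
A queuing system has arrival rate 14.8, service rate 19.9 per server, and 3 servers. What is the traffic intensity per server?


rho = lambda / (c * mu) = 14.8 / (3 * 19.9) = 0.2479

0.2479


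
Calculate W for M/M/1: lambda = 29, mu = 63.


W = 1/(mu - lambda) = 1/(63 - 29) = 0.0294 hours

0.0294 hours


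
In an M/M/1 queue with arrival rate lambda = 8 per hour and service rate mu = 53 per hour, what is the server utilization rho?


rho = lambda/mu = 8/53 = 0.1509

0.1509


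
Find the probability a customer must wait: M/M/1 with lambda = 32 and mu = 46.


P(wait) = rho = lambda/mu = 32/46 = 0.6957

0.6957


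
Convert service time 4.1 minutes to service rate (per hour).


mu = 60 / avg_service_time = 60 / 4.1 = 14.63 per hour

14.63 per hour


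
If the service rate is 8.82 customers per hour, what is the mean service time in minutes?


Mean service time = 60/mu = 60/8.82 = 6.8 minutes

6.8 minutes


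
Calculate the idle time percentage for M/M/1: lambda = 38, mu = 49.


Idle fraction = (1 - rho) * 100 = (1 - 38/49) * 100 = 22.4%

22.4%


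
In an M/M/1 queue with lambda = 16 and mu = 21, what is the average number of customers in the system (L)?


rho = 16/21; L = rho/(1-rho) = 3.2

3.2


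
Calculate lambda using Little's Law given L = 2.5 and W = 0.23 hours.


lambda = L / W = 2.5 / 0.23 = 10.87 per hour

10.87 per hour


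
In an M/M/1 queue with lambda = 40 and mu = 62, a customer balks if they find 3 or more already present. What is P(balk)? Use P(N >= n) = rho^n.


P(N >= 3) = rho^3 = (40/62)^3 = 0.2685

0.2685


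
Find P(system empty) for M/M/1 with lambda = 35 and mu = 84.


P0 = 1 - rho = 1 - 35/84 = 0.5833

0.5833


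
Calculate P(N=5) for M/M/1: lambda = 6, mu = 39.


rho = 6/39; P(n) = (1-rho)*rho^n = (1-6/39)*(6/39)^5 = 0.0001

0.0001


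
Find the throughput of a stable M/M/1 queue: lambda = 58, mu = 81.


For a stable queue (lambda < mu), throughput = lambda = 58 per hour

58 per hour


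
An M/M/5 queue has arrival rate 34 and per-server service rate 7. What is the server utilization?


rho = lambda/(c*mu) = 34/(5*7) = 0.9714

0.9714


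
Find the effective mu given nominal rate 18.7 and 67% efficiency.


Effective rate = mu * efficiency = 18.7 * 0.67 = 12.53 per hour

12.53 per hour


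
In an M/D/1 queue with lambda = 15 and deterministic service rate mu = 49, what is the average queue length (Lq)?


M/D/1: Lq = rho^2 / (2*(1-rho)) where rho = 15/49; Lq = 0.07

0.07


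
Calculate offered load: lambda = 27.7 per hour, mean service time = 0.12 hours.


Offered load a = lambda * E[S] = 27.7 * 0.12 = 3.32 Erlangs

3.32 Erlangs


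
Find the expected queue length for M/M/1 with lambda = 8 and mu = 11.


rho = 8/11; Lq = rho^2/(1-rho) = 1.94

1.94


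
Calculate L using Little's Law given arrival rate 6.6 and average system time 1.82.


L = lambda * W = 6.6 * 1.82 = 12.01

12.01


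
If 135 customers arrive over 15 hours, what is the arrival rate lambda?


lambda = total arrivals / time = 135 / 15 = 9.0 per hour

9.0 per hour


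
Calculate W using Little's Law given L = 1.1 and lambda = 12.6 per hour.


W = L / lambda = 1.1 / 12.6 = 0.0873 hours

0.0873 hours


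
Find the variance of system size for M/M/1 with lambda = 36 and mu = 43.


rho = 36/43; Var(N) = rho/(1-rho)^2 = 31.59

31.59


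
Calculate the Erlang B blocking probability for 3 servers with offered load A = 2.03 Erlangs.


B(N,A) = (A^N/N!) / sum(A^k/k!, k=0..N) with N=3, A=2.03 = 0.215

0.215


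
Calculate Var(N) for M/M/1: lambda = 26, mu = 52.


rho = 26/52; Var(N) = rho/(1-rho)^2 = 2.0

2.0


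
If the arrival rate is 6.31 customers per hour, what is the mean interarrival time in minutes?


Mean interarrival time = 60/lambda = 60/6.31 = 9.51 minutes

9.51 minutes


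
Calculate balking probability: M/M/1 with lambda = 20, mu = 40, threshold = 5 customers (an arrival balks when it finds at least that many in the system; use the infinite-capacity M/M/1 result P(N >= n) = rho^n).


P(N >= 5) = rho^5 = (20/40)^5 = 0.0313

0.0313


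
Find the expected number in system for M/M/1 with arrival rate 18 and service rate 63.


rho = 18/63; L = rho/(1-rho) = 0.4

0.4


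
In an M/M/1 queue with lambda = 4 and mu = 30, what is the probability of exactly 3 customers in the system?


rho = 4/30; P(n) = (1-rho)*rho^n = (1-4/30)*(4/30)^3 = 0.0021

0.0021


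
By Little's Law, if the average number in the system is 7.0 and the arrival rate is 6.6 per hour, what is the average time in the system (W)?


W = L / lambda = 7.0 / 6.6 = 1.0606 hours

1.0606 hours


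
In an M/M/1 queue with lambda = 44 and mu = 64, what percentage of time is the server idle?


Idle fraction = (1 - rho) * 100 = (1 - 44/64) * 100 = 31.3%

31.3%


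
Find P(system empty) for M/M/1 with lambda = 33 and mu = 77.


P0 = 1 - rho = 1 - 33/77 = 0.5714

0.5714
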